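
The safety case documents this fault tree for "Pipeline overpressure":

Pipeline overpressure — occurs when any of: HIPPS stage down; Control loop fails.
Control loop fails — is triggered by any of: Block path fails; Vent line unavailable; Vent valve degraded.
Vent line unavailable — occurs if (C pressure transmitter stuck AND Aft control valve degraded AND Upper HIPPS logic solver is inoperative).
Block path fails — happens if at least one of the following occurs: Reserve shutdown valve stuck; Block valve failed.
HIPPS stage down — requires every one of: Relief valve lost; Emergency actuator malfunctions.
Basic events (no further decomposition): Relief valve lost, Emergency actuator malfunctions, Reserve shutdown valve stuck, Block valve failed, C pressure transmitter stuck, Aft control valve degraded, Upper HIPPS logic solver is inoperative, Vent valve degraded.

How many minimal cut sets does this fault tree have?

5

HIPPS stage down [AND]: one cut set from each child combined → 1 × 1 = 1 cut set(s).
Block path fails [OR]: union of children's cut sets → 2 cut set(s).
Vent line unavailable [AND]: one cut set from each child combined → 1 × 1 × 1 = 1 cut set(s).
Control loop fails [OR]: union of children's cut sets → 4 cut set(s).
Pipeline overpressure [OR]: union of children's cut sets → 5 cut set(s).
Minimal cut sets: {Emergency actuator malfunctions, Relief valve lost}; {Reserve shutdown valve stuck}; {Block valve failed}; {Aft control valve degraded, C pressure transmitter stuck, Upper HIPPS logic solver is inoperative}; {Vent valve degraded}.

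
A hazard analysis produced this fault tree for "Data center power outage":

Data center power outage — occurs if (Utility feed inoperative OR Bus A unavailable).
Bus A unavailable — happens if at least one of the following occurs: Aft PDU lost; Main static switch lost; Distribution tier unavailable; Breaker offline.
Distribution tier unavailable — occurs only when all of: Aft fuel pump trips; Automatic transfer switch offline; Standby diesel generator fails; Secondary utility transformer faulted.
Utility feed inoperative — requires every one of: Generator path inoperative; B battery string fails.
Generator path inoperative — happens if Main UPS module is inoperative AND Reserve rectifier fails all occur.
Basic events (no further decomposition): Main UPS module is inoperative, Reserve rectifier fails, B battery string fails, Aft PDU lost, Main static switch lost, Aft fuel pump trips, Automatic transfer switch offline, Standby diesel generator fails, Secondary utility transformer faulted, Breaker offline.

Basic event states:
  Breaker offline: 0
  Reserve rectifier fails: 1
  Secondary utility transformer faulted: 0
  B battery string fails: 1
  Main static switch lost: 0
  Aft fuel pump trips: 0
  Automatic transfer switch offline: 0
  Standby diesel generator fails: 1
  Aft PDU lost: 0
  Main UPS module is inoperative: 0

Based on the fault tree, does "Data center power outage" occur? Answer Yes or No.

Generator path inoperative [AND]: Main UPS module is inoperative=not, Reserve rectifier fails=occurs → not all inputs occur → does not occur.
Utility feed inoperative [AND]: Generator path inoperative=not, B battery string fails=occurs → not all inputs occur → does not occur.
Distribution tier unavailable [AND]: Aft fuel pump trips=not, Automatic transfer switch offline=not, Standby diesel generator fails=occurs, Secondary utility transformer faulted=not → not all inputs occur → does not occur.
Bus A unavailable [OR]: Aft PDU lost=not, Main static switch lost=not, Distribution tier unavailable=not, Breaker offline=not → no input occurs → does not occur.
Data center power outage [OR]: Utility feed inoperative=not, Bus A unavailable=not → no input occurs → does not occur.

No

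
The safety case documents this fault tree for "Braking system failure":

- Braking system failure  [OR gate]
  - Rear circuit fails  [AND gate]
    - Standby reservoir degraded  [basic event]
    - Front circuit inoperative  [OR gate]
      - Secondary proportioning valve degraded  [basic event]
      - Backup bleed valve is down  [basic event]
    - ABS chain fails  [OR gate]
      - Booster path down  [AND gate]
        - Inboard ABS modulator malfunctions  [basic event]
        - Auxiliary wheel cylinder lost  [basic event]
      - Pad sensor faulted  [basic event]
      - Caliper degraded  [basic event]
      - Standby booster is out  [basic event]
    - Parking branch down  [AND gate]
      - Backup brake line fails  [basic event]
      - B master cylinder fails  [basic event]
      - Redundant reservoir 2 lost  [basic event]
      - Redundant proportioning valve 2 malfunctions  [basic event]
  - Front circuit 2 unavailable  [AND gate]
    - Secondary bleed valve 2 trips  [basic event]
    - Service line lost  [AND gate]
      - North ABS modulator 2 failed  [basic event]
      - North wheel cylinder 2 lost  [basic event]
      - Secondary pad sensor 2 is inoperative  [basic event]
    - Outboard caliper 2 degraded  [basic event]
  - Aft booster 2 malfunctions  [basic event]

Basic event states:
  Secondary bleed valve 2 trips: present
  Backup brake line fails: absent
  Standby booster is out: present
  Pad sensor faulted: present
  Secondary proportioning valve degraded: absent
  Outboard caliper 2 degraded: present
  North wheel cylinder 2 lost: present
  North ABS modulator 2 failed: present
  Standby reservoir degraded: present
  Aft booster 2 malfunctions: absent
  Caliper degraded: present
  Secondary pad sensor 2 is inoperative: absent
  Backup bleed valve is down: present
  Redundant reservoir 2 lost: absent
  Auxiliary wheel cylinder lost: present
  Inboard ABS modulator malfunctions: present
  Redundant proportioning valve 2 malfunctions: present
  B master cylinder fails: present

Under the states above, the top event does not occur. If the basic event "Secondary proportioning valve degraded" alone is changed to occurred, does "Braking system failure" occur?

Counterfactual: set "Secondary proportioning valve degraded" to occurred.
Front circuit inoperative [OR]: Secondary proportioning valve degraded=occurs, Backup bleed valve is down=occurs → at least one input occurs → occurs.
Booster path down [AND]: Inboard ABS modulator malfunctions=occurs, Auxiliary wheel cylinder lost=occurs → all inputs occur → occurs.
ABS chain fails [OR]: Booster path down=occurs, Pad sensor faulted=occurs, Caliper degraded=occurs, Standby booster is out=occurs → at least one input occurs → occurs.
Parking branch down [AND]: Backup brake line fails=not, B master cylinder fails=occurs, Redundant reservoir 2 lost=not, Redundant proportioning valve 2 malfunctions=occurs → not all inputs occur → does not occur.
Rear circuit fails [AND]: Standby reservoir degraded=occurs, Front circuit inoperative=occurs, ABS chain fails=occurs, Parking branch down=not → not all inputs occur → does not occur.
Service line lost [AND]: North ABS modulator 2 failed=occurs, North wheel cylinder 2 lost=occurs, Secondary pad sensor 2 is inoperative=not → not all inputs occur → does not occur.
Front circuit 2 unavailable [AND]: Secondary bleed valve 2 trips=occurs, Service line lost=not, Outboard caliper 2 degraded=occurs → not all inputs occur → does not occur.
Braking system failure [OR]: Rear circuit fails=not, Front circuit 2 unavailable=not, Aft booster 2 malfunctions=not → no input occurs → does not occur.

No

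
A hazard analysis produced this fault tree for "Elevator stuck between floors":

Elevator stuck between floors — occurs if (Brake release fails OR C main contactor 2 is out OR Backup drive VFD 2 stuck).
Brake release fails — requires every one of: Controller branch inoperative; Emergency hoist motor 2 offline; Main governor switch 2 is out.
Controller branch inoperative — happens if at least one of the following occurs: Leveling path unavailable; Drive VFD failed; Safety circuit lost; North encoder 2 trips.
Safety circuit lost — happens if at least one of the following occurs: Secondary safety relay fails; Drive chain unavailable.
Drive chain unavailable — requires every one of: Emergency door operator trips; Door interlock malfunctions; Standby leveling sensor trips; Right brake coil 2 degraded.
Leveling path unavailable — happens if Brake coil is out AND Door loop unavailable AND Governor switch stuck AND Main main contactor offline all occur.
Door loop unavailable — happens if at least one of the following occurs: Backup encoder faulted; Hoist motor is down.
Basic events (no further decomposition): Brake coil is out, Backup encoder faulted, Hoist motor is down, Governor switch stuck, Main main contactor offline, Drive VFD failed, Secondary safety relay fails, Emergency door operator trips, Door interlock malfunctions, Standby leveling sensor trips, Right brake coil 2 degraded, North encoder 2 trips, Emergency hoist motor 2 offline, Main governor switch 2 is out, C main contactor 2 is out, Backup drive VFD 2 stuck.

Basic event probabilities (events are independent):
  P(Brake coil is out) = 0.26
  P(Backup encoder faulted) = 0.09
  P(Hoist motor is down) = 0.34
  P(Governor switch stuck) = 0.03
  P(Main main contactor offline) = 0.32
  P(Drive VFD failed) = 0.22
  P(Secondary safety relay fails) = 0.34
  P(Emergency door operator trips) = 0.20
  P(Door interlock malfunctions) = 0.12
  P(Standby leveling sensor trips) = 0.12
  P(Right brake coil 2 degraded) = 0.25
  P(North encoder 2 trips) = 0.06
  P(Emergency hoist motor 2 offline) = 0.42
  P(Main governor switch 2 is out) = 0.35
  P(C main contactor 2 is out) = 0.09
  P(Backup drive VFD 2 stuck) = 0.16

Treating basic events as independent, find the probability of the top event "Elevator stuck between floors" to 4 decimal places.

P(Door loop unavailable) [OR] = 1 − (1−0.09) × (1−0.34) = 0.399400
P(Leveling path unavailable) [AND] = 0.26 × 0.399400 × 0.03 × 0.32 = 0.000997
P(Drive chain unavailable) [AND] = 0.20 × 0.12 × 0.12 × 0.25 = 0.000720
P(Safety circuit lost) [OR] = 1 − (1−0.34) × (1−0.000720) = 0.340475
P(Controller branch inoperative) [OR] = 1 − (1−0.000997) × (1−0.22) × (1−0.340475) × (1−0.06) = 0.516918
P(Brake release fails) [AND] = 0.516918 × 0.42 × 0.35 = 0.075987
P(Elevator stuck between floors) [OR] = 1 − (1−0.075987) × (1−0.09) × (1−0.16) = 0.293684
Rounded to 4 decimal places: P(Elevator stuck between floors) ≈ 0.2937.

0.2937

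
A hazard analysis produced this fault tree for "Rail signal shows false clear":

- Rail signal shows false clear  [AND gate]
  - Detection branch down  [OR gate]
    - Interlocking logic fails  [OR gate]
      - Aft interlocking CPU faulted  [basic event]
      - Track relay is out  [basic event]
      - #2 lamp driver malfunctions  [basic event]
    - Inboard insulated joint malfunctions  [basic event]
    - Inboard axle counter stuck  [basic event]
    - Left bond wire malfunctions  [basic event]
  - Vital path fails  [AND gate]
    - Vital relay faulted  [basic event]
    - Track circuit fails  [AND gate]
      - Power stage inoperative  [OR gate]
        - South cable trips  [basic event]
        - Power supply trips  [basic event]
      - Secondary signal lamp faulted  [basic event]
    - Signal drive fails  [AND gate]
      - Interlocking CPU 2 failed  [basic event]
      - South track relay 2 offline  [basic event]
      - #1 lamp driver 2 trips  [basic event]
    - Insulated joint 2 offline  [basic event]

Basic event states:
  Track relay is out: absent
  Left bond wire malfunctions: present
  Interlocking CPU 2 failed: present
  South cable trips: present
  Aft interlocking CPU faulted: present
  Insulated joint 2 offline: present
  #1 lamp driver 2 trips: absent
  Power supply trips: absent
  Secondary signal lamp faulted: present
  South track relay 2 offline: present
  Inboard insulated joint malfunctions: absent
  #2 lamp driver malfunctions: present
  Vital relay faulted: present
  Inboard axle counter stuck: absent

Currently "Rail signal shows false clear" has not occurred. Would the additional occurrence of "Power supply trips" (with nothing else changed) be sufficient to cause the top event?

Counterfactual: set "Power supply trips" to occurred.
Interlocking logic fails [OR]: Aft interlocking CPU faulted=occurs, Track relay is out=not, #2 lamp driver malfunctions=occurs → at least one input occurs → occurs.
Detection branch down [OR]: Interlocking logic fails=occurs, Inboard insulated joint malfunctions=not, Inboard axle counter stuck=not, Left bond wire malfunctions=occurs → at least one input occurs → occurs.
Power stage inoperative [OR]: South cable trips=occurs, Power supply trips=occurs → at least one input occurs → occurs.
Track circuit fails [AND]: Power stage inoperative=occurs, Secondary signal lamp faulted=occurs → all inputs occur → occurs.
Signal drive fails [AND]: Interlocking CPU 2 failed=occurs, South track relay 2 offline=occurs, #1 lamp driver 2 trips=not → not all inputs occur → does not occur.
Vital path fails [AND]: Vital relay faulted=occurs, Track circuit fails=occurs, Signal drive fails=not, Insulated joint 2 offline=occurs → not all inputs occur → does not occur.
Rail signal shows false clear [AND]: Detection branch down=occurs, Vital path fails=not → not all inputs occur → does not occur.

No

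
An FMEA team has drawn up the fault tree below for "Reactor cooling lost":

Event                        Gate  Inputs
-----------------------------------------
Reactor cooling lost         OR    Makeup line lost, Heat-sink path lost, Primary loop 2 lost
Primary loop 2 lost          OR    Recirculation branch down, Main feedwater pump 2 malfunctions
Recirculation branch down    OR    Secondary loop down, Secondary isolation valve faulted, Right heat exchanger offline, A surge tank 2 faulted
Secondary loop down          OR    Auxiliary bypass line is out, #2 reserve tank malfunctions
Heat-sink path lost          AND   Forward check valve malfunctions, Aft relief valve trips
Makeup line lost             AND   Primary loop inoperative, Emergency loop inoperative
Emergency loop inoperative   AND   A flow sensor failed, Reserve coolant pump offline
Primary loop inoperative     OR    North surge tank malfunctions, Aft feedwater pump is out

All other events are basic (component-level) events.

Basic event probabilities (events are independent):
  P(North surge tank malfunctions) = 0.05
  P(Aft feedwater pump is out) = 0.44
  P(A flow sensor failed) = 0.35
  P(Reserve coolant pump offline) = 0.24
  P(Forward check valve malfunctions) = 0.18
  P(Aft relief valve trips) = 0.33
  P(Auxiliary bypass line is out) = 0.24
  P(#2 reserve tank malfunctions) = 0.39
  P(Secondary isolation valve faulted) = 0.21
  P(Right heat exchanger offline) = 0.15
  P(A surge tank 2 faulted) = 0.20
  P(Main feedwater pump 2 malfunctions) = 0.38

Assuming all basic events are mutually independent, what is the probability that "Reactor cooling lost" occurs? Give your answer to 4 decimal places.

0.8605

P(Primary loop inoperative) [OR] = 1 − (1−0.05) × (1−0.44) = 0.468000
P(Emergency loop inoperative) [AND] = 0.35 × 0.24 = 0.084000
P(Makeup line lost) [AND] = 0.468000 × 0.084000 = 0.039312
P(Heat-sink path lost) [AND] = 0.18 × 0.33 = 0.059400
P(Secondary loop down) [OR] = 1 − (1−0.24) × (1−0.39) = 0.536400
P(Recirculation branch down) [OR] = 1 − (1−0.536400) × (1−0.21) × (1−0.15) × (1−0.20) = 0.750954
P(Primary loop 2 lost) [OR] = 1 − (1−0.750954) × (1−0.38) = 0.845591
P(Reactor cooling lost) [OR] = 1 − (1−0.039312) × (1−0.059400) × (1−0.845591) = 0.860472
Rounded to 4 decimal places: P(Reactor cooling lost) ≈ 0.8605.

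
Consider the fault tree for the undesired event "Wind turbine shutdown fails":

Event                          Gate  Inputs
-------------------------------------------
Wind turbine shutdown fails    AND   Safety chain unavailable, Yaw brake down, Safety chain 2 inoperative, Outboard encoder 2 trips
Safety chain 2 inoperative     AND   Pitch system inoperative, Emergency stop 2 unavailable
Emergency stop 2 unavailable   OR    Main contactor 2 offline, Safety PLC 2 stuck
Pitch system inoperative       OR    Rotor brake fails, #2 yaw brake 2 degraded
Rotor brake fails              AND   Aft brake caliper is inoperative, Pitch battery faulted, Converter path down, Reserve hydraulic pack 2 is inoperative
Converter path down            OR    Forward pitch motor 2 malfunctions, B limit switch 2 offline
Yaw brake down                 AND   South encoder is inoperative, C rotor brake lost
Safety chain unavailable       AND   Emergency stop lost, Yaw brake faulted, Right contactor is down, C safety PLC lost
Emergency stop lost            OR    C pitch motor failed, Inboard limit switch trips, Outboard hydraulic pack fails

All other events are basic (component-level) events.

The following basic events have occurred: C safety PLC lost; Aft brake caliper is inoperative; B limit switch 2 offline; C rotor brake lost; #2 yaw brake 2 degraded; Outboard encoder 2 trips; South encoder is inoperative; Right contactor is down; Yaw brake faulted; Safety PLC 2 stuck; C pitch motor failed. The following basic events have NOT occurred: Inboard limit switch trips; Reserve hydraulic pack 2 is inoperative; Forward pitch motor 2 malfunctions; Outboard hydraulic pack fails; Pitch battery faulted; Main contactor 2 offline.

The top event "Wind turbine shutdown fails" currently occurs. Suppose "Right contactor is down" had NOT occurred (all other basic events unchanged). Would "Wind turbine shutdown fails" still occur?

No

Counterfactual: set "Right contactor is down" to not occurred.
Emergency stop lost [OR]: C pitch motor failed=occurs, Inboard limit switch trips=not, Outboard hydraulic pack fails=not → at least one input occurs → occurs.
Safety chain unavailable [AND]: Emergency stop lost=occurs, Yaw brake faulted=occurs, Right contactor is down=not, C safety PLC lost=occurs → not all inputs occur → does not occur.
Yaw brake down [AND]: South encoder is inoperative=occurs, C rotor brake lost=occurs → all inputs occur → occurs.
Converter path down [OR]: Forward pitch motor 2 malfunctions=not, B limit switch 2 offline=occurs → at least one input occurs → occurs.
Rotor brake fails [AND]: Aft brake caliper is inoperative=occurs, Pitch battery faulted=not, Converter path down=occurs, Reserve hydraulic pack 2 is inoperative=not → not all inputs occur → does not occur.
Pitch system inoperative [OR]: Rotor brake fails=not, #2 yaw brake 2 degraded=occurs → at least one input occurs → occurs.
Emergency stop 2 unavailable [OR]: Main contactor 2 offline=not, Safety PLC 2 stuck=occurs → at least one input occurs → occurs.
Safety chain 2 inoperative [AND]: Pitch system inoperative=occurs, Emergency stop 2 unavailable=occurs → all inputs occur → occurs.
Wind turbine shutdown fails [AND]: Safety chain unavailable=not, Yaw brake down=occurs, Safety chain 2 inoperative=occurs, Outboard encoder 2 trips=occurs → not all inputs occur → does not occur.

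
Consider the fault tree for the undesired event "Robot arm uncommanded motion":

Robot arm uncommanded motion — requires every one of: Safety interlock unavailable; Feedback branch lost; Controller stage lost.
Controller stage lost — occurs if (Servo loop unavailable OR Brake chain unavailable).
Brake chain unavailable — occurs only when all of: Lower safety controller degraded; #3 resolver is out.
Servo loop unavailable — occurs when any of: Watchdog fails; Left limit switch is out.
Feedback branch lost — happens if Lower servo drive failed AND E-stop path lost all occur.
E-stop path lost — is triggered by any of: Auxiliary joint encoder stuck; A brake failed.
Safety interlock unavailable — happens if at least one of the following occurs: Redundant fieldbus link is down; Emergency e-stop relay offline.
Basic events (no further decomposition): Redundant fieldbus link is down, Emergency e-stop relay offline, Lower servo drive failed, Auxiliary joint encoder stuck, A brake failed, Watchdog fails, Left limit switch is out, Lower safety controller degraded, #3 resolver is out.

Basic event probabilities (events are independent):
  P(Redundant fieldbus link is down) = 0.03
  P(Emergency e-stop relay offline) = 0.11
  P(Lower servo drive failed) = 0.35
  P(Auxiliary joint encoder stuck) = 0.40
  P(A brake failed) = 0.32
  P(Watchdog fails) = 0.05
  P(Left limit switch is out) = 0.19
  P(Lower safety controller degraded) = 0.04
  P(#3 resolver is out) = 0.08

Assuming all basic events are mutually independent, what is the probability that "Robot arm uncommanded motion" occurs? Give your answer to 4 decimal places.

P(Safety interlock unavailable) [OR] = 1 − (1−0.03) × (1−0.11) = 0.136700
P(E-stop path lost) [OR] = 1 − (1−0.40) × (1−0.32) = 0.592000
P(Feedback branch lost) [AND] = 0.35 × 0.592000 = 0.207200
P(Servo loop unavailable) [OR] = 1 − (1−0.05) × (1−0.19) = 0.230500
P(Brake chain unavailable) [AND] = 0.04 × 0.08 = 0.003200
P(Controller stage lost) [OR] = 1 − (1−0.230500) × (1−0.003200) = 0.232962
P(Robot arm uncommanded motion) [AND] = 0.136700 × 0.207200 × 0.232962 = 0.006598
Rounded to 4 decimal places: P(Robot arm uncommanded motion) ≈ 0.0066.

0.0066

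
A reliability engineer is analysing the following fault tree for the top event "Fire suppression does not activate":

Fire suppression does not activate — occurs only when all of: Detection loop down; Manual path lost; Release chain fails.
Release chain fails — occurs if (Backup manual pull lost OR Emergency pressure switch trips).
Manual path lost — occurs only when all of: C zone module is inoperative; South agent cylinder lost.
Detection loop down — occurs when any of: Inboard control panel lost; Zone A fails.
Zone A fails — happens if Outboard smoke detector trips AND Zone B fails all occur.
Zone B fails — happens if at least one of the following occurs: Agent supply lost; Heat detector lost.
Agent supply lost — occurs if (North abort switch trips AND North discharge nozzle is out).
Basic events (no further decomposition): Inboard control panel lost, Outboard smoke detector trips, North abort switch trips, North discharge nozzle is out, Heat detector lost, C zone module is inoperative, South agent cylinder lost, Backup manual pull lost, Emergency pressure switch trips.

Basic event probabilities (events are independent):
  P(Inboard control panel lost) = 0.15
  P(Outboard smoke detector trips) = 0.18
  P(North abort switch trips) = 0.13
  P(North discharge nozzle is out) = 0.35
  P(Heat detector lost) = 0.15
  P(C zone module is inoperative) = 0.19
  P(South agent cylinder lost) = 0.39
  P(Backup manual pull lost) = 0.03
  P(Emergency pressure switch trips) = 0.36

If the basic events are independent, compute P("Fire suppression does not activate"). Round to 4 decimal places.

0.0050

P(Agent supply lost) [AND] = 0.13 × 0.35 = 0.045500
P(Zone B fails) [OR] = 1 − (1−0.045500) × (1−0.15) = 0.188675
P(Zone A fails) [AND] = 0.18 × 0.188675 = 0.033962
P(Detection loop down) [OR] = 1 − (1−0.15) × (1−0.033962) = 0.178868
P(Manual path lost) [AND] = 0.19 × 0.39 = 0.074100
P(Release chain fails) [OR] = 1 − (1−0.03) × (1−0.36) = 0.379200
P(Fire suppression does not activate) [AND] = 0.178868 × 0.074100 × 0.379200 = 0.005026
Rounded to 4 decimal places: P(Fire suppression does not activate) ≈ 0.0050.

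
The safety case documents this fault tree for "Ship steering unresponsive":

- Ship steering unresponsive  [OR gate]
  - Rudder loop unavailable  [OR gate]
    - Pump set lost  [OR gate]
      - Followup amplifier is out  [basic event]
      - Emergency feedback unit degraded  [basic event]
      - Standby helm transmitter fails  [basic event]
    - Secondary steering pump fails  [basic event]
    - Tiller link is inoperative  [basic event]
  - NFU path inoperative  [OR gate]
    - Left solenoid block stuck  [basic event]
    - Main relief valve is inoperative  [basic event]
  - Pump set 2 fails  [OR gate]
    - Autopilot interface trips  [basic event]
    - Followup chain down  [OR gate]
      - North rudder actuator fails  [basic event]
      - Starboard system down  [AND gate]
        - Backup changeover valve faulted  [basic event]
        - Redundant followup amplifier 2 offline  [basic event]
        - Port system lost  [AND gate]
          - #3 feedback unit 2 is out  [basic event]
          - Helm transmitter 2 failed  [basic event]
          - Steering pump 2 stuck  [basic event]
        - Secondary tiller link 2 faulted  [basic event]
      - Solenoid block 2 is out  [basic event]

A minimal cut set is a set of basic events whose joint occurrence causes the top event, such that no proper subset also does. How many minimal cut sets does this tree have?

11

Pump set lost [OR]: union of children's cut sets → 3 cut set(s).
Rudder loop unavailable [OR]: union of children's cut sets → 5 cut set(s).
NFU path inoperative [OR]: union of children's cut sets → 2 cut set(s).
Port system lost [AND]: one cut set from each child combined → 1 × 1 × 1 = 1 cut set(s).
Starboard system down [AND]: one cut set from each child combined → 1 × 1 × 1 × 1 = 1 cut set(s).
Followup chain down [OR]: union of children's cut sets → 3 cut set(s).
Pump set 2 fails [OR]: union of children's cut sets → 4 cut set(s).
Ship steering unresponsive [OR]: union of children's cut sets → 11 cut set(s).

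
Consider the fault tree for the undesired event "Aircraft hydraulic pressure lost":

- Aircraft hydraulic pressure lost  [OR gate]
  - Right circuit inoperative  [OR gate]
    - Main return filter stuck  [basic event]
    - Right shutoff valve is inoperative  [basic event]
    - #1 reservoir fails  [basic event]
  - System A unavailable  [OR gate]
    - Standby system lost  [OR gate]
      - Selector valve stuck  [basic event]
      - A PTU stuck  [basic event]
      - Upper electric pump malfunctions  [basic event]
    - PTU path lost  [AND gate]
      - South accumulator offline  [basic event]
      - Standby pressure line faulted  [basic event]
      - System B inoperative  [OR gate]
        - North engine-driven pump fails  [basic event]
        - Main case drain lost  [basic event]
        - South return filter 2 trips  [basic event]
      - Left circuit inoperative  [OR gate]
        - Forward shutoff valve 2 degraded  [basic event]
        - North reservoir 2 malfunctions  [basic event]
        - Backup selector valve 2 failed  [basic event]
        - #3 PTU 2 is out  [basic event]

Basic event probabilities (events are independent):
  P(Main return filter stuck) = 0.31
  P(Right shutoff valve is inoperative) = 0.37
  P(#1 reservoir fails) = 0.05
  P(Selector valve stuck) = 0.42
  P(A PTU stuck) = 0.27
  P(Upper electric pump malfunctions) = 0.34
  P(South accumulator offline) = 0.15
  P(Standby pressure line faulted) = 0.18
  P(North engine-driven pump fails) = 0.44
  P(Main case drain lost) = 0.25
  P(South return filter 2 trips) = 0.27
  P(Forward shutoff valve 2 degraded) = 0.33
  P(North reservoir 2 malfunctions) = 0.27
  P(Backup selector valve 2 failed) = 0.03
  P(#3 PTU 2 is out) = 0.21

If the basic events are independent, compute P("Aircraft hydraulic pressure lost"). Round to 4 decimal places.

0.8860

P(Right circuit inoperative) [OR] = 1 − (1−0.31) × (1−0.37) × (1−0.05) = 0.587035
P(Standby system lost) [OR] = 1 − (1−0.42) × (1−0.27) × (1−0.34) = 0.720556
P(System B inoperative) [OR] = 1 − (1−0.44) × (1−0.25) × (1−0.27) = 0.693400
P(Left circuit inoperative) [OR] = 1 − (1−0.33) × (1−0.27) × (1−0.03) × (1−0.21) = 0.625203
P(PTU path lost) [AND] = 0.15 × 0.18 × 0.693400 × 0.625203 = 0.011705
P(System A unavailable) [OR] = 1 − (1−0.720556) × (1−0.011705) = 0.723827
P(Aircraft hydraulic pressure lost) [OR] = 1 − (1−0.587035) × (1−0.723827) = 0.885950
Rounded to 4 decimal places: P(Aircraft hydraulic pressure lost) ≈ 0.8860.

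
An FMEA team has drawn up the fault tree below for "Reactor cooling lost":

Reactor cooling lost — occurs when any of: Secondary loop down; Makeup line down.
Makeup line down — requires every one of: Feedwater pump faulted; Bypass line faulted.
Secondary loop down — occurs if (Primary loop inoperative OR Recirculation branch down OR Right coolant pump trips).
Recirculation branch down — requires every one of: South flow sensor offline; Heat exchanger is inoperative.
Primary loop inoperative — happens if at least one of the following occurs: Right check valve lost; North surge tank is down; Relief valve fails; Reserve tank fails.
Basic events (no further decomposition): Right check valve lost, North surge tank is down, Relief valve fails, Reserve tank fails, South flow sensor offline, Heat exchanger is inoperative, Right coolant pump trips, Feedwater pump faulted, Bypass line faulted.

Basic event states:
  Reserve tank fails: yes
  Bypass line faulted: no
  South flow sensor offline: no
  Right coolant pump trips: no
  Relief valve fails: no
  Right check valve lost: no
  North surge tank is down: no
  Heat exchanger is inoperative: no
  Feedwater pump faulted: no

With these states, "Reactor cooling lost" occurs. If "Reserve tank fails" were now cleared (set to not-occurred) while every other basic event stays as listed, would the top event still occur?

No

Counterfactual: set "Reserve tank fails" to not occurred.
Primary loop inoperative [OR]: Right check valve lost=not, North surge tank is down=not, Relief valve fails=not, Reserve tank fails=not → no input occurs → does not occur.
Recirculation branch down [AND]: South flow sensor offline=not, Heat exchanger is inoperative=not → not all inputs occur → does not occur.
Secondary loop down [OR]: Primary loop inoperative=not, Recirculation branch down=not, Right coolant pump trips=not → no input occurs → does not occur.
Makeup line down [AND]: Feedwater pump faulted=not, Bypass line faulted=not → not all inputs occur → does not occur.
Reactor cooling lost [OR]: Secondary loop down=not, Makeup line down=not → no input occurs → does not occur.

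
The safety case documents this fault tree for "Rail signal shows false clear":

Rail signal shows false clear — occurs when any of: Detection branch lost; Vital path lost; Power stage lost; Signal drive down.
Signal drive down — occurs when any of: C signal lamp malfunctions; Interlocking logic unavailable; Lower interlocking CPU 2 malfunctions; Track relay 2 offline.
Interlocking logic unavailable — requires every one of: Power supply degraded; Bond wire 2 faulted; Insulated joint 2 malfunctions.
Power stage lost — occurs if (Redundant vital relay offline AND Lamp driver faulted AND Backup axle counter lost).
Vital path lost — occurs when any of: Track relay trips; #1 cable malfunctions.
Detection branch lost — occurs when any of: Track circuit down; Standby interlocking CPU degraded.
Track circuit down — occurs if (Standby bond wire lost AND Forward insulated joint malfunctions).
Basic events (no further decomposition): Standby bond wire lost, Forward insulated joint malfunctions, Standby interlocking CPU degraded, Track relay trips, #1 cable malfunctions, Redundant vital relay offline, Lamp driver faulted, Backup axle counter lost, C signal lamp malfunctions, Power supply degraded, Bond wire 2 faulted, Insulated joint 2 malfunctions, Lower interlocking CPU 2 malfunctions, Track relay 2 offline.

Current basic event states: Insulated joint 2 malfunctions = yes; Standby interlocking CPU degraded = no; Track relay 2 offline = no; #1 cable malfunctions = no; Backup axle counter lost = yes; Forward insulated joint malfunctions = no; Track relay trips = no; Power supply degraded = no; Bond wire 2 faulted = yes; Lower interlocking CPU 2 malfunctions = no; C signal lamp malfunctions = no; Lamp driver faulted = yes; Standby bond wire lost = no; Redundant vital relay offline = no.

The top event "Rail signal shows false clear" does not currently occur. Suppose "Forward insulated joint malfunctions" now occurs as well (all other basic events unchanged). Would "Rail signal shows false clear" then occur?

No

Counterfactual: set "Forward insulated joint malfunctions" to occurred.
Track circuit down [AND]: Standby bond wire lost=not, Forward insulated joint malfunctions=occurs → not all inputs occur → does not occur.
Detection branch lost [OR]: Track circuit down=not, Standby interlocking CPU degraded=not → no input occurs → does not occur.
Vital path lost [OR]: Track relay trips=not, #1 cable malfunctions=not → no input occurs → does not occur.
Power stage lost [AND]: Redundant vital relay offline=not, Lamp driver faulted=occurs, Backup axle counter lost=occurs → not all inputs occur → does not occur.
Interlocking logic unavailable [AND]: Power supply degraded=not, Bond wire 2 faulted=occurs, Insulated joint 2 malfunctions=occurs → not all inputs occur → does not occur.
Signal drive down [OR]: C signal lamp malfunctions=not, Interlocking logic unavailable=not, Lower interlocking CPU 2 malfunctions=not, Track relay 2 offline=not → no input occurs → does not occur.
Rail signal shows false clear [OR]: Detection branch lost=not, Vital path lost=not, Power stage lost=not, Signal drive down=not → no input occurs → does not occur.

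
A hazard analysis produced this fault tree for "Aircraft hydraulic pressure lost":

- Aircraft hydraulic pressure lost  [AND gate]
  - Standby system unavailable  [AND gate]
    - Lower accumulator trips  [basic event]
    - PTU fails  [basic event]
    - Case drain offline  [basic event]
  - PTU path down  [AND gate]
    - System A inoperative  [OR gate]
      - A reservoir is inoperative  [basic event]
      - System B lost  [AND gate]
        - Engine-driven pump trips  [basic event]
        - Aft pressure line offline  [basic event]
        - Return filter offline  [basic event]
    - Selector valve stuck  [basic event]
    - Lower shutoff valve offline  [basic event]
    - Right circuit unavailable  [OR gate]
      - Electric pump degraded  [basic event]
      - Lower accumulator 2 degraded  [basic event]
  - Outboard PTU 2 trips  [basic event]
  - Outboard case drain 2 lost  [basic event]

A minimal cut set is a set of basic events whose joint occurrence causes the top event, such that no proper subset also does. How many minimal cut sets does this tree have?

4

Standby system unavailable [AND]: one cut set from each child combined → 1 × 1 × 1 = 1 cut set(s).
System B lost [AND]: one cut set from each child combined → 1 × 1 × 1 = 1 cut set(s).
System A inoperative [OR]: union of children's cut sets → 2 cut set(s).
Right circuit unavailable [OR]: union of children's cut sets → 2 cut set(s).
PTU path down [AND]: one cut set from each child combined → 2 × 1 × 1 × 2 = 4 cut set(s).
Aircraft hydraulic pressure lost [AND]: one cut set from each child combined → 1 × 4 × 1 × 1 = 4 cut set(s).
Minimal cut sets: {A reservoir is inoperative, Case drain offline, Electric pump degraded, Lower accumulator trips, Lower shutoff valve offline, Outboard PTU 2 trips, Outboard case drain 2 lost, PTU fails, Selector valve stuck}; {A reservoir is inoperative, Case drain offline, Lower accumulator 2 degraded, Lower accumulator trips, Lower shutoff valve offline, Outboard PTU 2 trips, Outboard case drain 2 lost, PTU fails, Selector valve stuck}; {Aft pressure line offline, Case drain offline, Electric pump degraded, Engine-driven pump trips, Lower accumulator trips, Lower shutoff valve offline, Outboard PTU 2 trips, Outboard case drain 2 lost, PTU fails, Return filter offline, Selector valve stuck}; {Aft pressure line offline, Case drain offline, Engine-driven pump trips, Lower accumulator 2 degraded, Lower accumulator trips, Lower shutoff valve offline, Outboard PTU 2 trips, Outboard case drain 2 lost, PTU fails, Return filter offline, Selector valve stuck}.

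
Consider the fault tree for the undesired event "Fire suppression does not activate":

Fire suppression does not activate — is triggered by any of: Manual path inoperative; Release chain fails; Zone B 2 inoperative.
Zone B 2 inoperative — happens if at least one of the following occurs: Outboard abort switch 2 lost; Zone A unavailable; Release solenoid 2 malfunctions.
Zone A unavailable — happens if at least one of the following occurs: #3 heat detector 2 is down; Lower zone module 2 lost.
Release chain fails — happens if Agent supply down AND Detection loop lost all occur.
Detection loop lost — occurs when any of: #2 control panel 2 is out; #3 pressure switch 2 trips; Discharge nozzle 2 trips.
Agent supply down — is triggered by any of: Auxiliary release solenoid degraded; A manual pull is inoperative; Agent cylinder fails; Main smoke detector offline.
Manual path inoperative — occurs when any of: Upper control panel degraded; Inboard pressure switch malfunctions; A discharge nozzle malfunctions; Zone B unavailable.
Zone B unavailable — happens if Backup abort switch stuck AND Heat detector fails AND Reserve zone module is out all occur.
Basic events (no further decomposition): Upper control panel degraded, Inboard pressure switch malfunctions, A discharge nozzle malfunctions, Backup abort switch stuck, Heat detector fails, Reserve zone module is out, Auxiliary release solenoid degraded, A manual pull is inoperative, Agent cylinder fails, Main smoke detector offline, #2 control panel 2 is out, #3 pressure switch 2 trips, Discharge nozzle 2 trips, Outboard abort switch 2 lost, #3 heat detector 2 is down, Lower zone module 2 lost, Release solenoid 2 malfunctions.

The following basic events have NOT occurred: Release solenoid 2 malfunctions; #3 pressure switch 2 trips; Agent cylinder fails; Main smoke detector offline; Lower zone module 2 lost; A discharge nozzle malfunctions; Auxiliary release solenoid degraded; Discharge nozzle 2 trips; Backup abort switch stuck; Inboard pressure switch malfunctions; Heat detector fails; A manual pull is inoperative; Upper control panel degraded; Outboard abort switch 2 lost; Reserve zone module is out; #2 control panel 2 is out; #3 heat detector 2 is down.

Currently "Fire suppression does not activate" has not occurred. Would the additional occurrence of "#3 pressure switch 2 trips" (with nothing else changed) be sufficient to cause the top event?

Counterfactual: set "#3 pressure switch 2 trips" to occurred.
Zone B unavailable [AND]: Backup abort switch stuck=not, Heat detector fails=not, Reserve zone module is out=not → not all inputs occur → does not occur.
Manual path inoperative [OR]: Upper control panel degraded=not, Inboard pressure switch malfunctions=not, A discharge nozzle malfunctions=not, Zone B unavailable=not → no input occurs → does not occur.
Agent supply down [OR]: Auxiliary release solenoid degraded=not, A manual pull is inoperative=not, Agent cylinder fails=not, Main smoke detector offline=not → no input occurs → does not occur.
Detection loop lost [OR]: #2 control panel 2 is out=not, #3 pressure switch 2 trips=occurs, Discharge nozzle 2 trips=not → at least one input occurs → occurs.
Release chain fails [AND]: Agent supply down=not, Detection loop lost=occurs → not all inputs occur → does not occur.
Zone A unavailable [OR]: #3 heat detector 2 is down=not, Lower zone module 2 lost=not → no input occurs → does not occur.
Zone B 2 inoperative [OR]: Outboard abort switch 2 lost=not, Zone A unavailable=not, Release solenoid 2 malfunctions=not → no input occurs → does not occur.
Fire suppression does not activate [OR]: Manual path inoperative=not, Release chain fails=not, Zone B 2 inoperative=not → no input occurs → does not occur.

No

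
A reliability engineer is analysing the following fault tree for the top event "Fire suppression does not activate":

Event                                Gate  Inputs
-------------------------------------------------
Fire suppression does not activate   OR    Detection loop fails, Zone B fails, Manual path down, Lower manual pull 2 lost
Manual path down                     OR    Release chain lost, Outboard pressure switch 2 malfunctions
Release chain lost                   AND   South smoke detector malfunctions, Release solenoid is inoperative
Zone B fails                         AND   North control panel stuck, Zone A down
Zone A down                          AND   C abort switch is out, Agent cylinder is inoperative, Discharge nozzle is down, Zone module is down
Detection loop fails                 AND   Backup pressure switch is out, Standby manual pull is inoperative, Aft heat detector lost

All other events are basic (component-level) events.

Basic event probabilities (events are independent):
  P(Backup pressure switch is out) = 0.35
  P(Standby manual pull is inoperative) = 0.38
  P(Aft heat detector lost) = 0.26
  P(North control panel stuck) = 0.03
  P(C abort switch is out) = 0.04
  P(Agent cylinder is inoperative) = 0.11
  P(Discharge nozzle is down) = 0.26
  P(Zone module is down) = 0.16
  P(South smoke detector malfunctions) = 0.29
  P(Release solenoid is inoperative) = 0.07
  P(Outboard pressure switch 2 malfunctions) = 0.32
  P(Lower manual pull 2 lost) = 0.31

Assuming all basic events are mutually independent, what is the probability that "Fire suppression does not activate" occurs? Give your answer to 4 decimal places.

0.5562

P(Detection loop fails) [AND] = 0.35 × 0.38 × 0.26 = 0.034580
P(Zone A down) [AND] = 0.04 × 0.11 × 0.26 × 0.16 = 0.000183
P(Zone B fails) [AND] = 0.03 × 0.000183 = 0.000005
P(Release chain lost) [AND] = 0.29 × 0.07 = 0.020300
P(Manual path down) [OR] = 1 − (1−0.020300) × (1−0.32) = 0.333804
P(Fire suppression does not activate) [OR] = 1 − (1−0.034580) × (1−0.000005) × (1−0.333804) × (1−0.31) = 0.556223
Rounded to 4 decimal places: P(Fire suppression does not activate) ≈ 0.5562.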